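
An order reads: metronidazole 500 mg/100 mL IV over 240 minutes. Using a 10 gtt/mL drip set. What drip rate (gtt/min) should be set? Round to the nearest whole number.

100 mL ÷ (240 min) = 0.4166667 mL/min
0.4166667 mL/min × 10 gtt/mL = 4.166667 gtt/min

4 gtt/min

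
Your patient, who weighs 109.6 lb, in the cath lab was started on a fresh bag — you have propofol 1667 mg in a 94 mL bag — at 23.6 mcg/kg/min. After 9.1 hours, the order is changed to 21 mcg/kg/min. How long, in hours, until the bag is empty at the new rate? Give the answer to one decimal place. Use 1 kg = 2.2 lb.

16.3 hours

Initial rate:
Weight = 109.6 lb ÷ 2.2 lb/kg = 49.81818 kg
Dose = 23.6 mcg/kg/min × 49.81818 kg = 1175.709 mcg/min
1175.709 mcg/min × 60 min/hr = 70542.55 mcg/hr
Concentration = 1667 mg ÷ 94 mL = 17.73404 mg/mL = 17734.04 mcg/mL
Rate = 70542.55 mcg/hr ÷ 17734.04 mcg/mL = 3.977804 mL/hr
Volume infused so far = 3.977804 mL/hr × 9.1 hr = 36.19802 mL
Volume remaining = 94 − 36.19802 = 57.80198 mL
New rate:
Dose = 21 mcg/kg/min × 49.81818 kg = 1046.182 mcg/min
1046.182 mcg/min × 60 min/hr = 62770.91 mcg/hr
Rate = 62770.91 mcg/hr ÷ 17734.04 mcg/mL = 3.539571 mL/hr
Time remaining = 57.80198 mL ÷ 3.539571 mL/hr = 16.33022 hr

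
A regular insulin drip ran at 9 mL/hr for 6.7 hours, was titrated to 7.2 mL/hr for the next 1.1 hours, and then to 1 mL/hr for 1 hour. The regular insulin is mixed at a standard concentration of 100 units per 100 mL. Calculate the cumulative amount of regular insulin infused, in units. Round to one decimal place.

Concentration = 100 units ÷ 100 mL = 1 units/mL
Stage 1: 9 mL/hr × 6.7 hr = 60.3 mL → 60.3 mL × 1 units/mL = 60.3 units
Stage 2: 7.2 mL/hr × 1.1 hr = 7.92 mL → 7.92 mL × 1 units/mL = 7.92 units
Stage 3: 1 mL/hr × 1 hr = 1 mL → 1 mL × 1 units/mL = 1 units
Total = 60.3 + 7.92 + 1 = 69.22 units

69.2 units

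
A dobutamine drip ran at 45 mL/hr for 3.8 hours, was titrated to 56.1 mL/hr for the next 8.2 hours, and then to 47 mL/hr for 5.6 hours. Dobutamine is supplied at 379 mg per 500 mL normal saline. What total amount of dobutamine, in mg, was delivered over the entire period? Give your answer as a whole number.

678 mg

Concentration = 379 mg ÷ 500 mL = 0.758 mg/mL
Stage 1: 45 mL/hr × 3.8 hr = 171 mL → 171 mL × 0.758 mg/mL = 129.618 mg
Stage 2: 56.1 mL/hr × 8.2 hr = 460.02 mL → 460.02 mL × 0.758 mg/mL = 348.6952 mg
Stage 3: 47 mL/hr × 5.6 hr = 263.2 mL → 263.2 mL × 0.758 mg/mL = 199.5056 mg
Total = 129.618 + 348.6952 + 199.5056 = 677.8188 mg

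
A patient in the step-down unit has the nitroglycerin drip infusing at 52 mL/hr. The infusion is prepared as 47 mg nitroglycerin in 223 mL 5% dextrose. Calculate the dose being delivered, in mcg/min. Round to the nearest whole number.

183 mcg/min

Concentration = 47 mg ÷ 223 mL = 0.2107623 mg/mL = 210.7623 mcg/mL
Drug rate = 52 mL/hr × 210.7623 mcg/mL = 10959.64 mcg/hr
10959.64 mcg/hr ÷ 60 min/hr = 182.6607 mcg/min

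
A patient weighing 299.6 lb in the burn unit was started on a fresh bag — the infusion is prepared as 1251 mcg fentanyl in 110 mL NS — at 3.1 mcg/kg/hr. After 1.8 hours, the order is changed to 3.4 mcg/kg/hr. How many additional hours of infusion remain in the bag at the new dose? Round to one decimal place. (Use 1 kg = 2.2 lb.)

Initial rate:
Weight = 299.6 lb ÷ 2.2 lb/kg = 136.1818 kg
Dose = 3.1 mcg/kg/hr × 136.1818 kg = 422.1636 mcg/hr
Concentration = 1251 mcg ÷ 110 mL = 11.37273 mcg/mL
Rate = 422.1636 mcg/hr ÷ 11.37273 mcg/mL = 37.1207 mL/hr
Volume infused so far = 37.1207 mL/hr × 1.8 hr = 66.81727 mL
Volume remaining = 110 − 66.81727 = 43.18273 mL
New rate:
Dose = 3.4 mcg/kg/hr × 136.1818 kg = 463.0182 mcg/hr
Rate = 463.0182 mcg/hr ÷ 11.37273 mcg/mL = 40.71303 mL/hr
Time remaining = 43.18273 mL ÷ 40.71303 mL/hr = 1.060661 hr

1.1 hours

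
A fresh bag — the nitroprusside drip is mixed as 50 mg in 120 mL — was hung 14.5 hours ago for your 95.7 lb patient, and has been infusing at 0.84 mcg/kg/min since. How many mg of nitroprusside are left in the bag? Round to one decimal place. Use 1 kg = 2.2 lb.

Weight = 95.7 lb ÷ 2.2 lb/kg = 43.5 kg
Dose = 0.84 mcg/kg/min × 43.5 kg = 36.54 mcg/min
36.54 mcg/min × 60 min/hr = 2192.4 mcg/hr
Concentration = 50 mg ÷ 120 mL = 0.4166667 mg/mL = 416.6667 mcg/mL
Rate = 2192.4 mcg/hr ÷ 416.6667 mcg/mL = 5.26176 mL/hr
Volume infused = 5.26176 mL/hr × 14.5 hr = 76.29552 mL
Volume remaining = 120 − 76.29552 = 43.70448 mL
Drug remaining = 43.70448 mL × 416.6667 mcg/mL = 18210.2 mcg = 18.2102 mg

18.2 mg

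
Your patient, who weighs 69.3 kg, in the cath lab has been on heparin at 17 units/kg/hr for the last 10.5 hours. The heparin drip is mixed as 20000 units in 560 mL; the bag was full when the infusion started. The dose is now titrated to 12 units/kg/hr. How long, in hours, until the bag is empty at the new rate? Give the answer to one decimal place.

Initial rate:
Dose = 17 units/kg/hr × 69.3 kg = 1178.1 units/hr
Concentration = 20000 units ÷ 560 mL = 35.71429 units/mL
Rate = 1178.1 units/hr ÷ 35.71429 units/mL = 32.9868 mL/hr
Volume infused so far = 32.9868 mL/hr × 10.5 hr = 346.3614 mL
Volume remaining = 560 − 346.3614 = 213.6386 mL
New rate:
Dose = 12 units/kg/hr × 69.3 kg = 831.6 units/hr
Rate = 831.6 units/hr ÷ 35.71429 units/mL = 23.2848 mL/hr
Time remaining = 213.6386 mL ÷ 23.2848 mL/hr = 9.175024 hr

9.2 hours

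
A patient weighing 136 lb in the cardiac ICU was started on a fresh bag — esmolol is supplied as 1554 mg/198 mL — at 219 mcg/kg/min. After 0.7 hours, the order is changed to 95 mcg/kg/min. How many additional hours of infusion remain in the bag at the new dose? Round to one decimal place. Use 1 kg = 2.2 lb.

Initial rate:
Weight = 136 lb ÷ 2.2 lb/kg = 61.81818 kg
Dose = 219 mcg/kg/min × 61.81818 kg = 13538.18 mcg/min
13538.18 mcg/min × 60 min/hr = 812290.9 mcg/hr
Concentration = 1554 mg ÷ 198 mL = 7.848485 mg/mL = 7848.485 mcg/mL
Rate = 812290.9 mcg/hr ÷ 7848.485 mcg/mL = 103.4965 mL/hr
Volume infused so far = 103.4965 mL/hr × 0.7 hr = 72.44757 mL
Volume remaining = 198 − 72.44757 = 125.5524 mL
New rate:
Dose = 95 mcg/kg/min × 61.81818 kg = 5872.727 mcg/min
5872.727 mcg/min × 60 min/hr = 352363.6 mcg/hr
Rate = 352363.6 mcg/hr ÷ 7848.485 mcg/mL = 44.89575 mL/hr
Time remaining = 125.5524 mL ÷ 44.89575 mL/hr = 2.796533 hr

2.8 hours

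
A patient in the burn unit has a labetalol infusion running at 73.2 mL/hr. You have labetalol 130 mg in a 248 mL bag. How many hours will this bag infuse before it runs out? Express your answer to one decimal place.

Duration = 248 mL ÷ 73.2 mL/hr = 3.387978 hr

3.4 hours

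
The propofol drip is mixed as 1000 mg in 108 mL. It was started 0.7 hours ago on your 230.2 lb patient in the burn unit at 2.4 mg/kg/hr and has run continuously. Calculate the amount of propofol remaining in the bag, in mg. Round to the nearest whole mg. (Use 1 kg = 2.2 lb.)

824 mg

Weight = 230.2 lb ÷ 2.2 lb/kg = 104.6364 kg
Dose = 2.4 mg/kg/hr × 104.6364 kg = 251.1273 mg/hr
Concentration = 1000 mg ÷ 108 mL = 9.259259 mg/mL
Rate = 251.1273 mg/hr ÷ 9.259259 mg/mL = 27.12175 mL/hr
Volume infused = 27.12175 mL/hr × 0.7 hr = 18.98522 mL
Volume remaining = 108 − 18.98522 = 89.01478 mL
Drug remaining = 89.01478 mL × 9.259259 mg/mL = 824.2109 mg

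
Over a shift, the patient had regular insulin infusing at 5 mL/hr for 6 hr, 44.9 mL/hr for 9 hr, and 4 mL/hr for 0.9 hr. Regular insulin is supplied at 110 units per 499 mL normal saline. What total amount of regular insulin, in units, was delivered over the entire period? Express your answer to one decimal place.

96.5 units

Concentration = 110 units ÷ 499 mL = 0.2204409 units/mL
Stage 1: 5 mL/hr × 6 hr = 30 mL → 30 mL × 0.2204409 units/mL = 6.613226 units
Stage 2: 44.9 mL/hr × 9 hr = 404.1 mL → 404.1 mL × 0.2204409 units/mL = 89.08016 units
Stage 3: 4 mL/hr × 0.9 hr = 3.6 mL → 3.6 mL × 0.2204409 units/mL = 0.7935872 units
Total = 6.613226 + 89.08016 + 0.7935872 = 96.48697 units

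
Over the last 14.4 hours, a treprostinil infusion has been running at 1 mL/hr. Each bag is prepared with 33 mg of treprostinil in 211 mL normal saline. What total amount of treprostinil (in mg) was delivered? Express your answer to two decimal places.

2.25 mg

Concentration = 33 mg ÷ 211 mL = 0.1563981 mg/mL = 156398.1 ng/mL
Drug rate = 1 mL/hr × 156398.1 ng/mL = 156398.1 ng/hr
Total = 156398.1 ng/hr × 14.4 hr = 2252133 ng = 2.252133 mg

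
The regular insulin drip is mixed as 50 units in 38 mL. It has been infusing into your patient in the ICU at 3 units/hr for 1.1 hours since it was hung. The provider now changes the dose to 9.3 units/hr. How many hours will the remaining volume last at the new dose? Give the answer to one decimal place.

Initial rate:
Concentration = 50 units ÷ 38 mL = 1.315789 units/mL
Rate = 3 units/hr ÷ 1.315789 units/mL = 2.28 mL/hr
Volume infused so far = 2.28 mL/hr × 1.1 hr = 2.508 mL
Volume remaining = 38 − 2.508 = 35.492 mL
New rate:
Rate = 9.3 units/hr ÷ 1.315789 units/mL = 7.068 mL/hr
Time remaining = 35.492 mL ÷ 7.068 mL/hr = 5.021505 hr

5.0 hours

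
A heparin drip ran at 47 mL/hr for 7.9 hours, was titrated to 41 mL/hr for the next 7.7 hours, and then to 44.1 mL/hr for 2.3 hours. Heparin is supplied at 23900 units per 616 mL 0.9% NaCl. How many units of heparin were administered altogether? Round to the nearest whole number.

Concentration = 23900 units ÷ 616 mL = 38.7987 units/mL
Stage 1: 47 mL/hr × 7.9 hr = 371.3 mL → 371.3 mL × 38.7987 units/mL = 14405.96 units
Stage 2: 41 mL/hr × 7.7 hr = 315.7 mL → 315.7 mL × 38.7987 units/mL = 12248.75 units
Stage 3: 44.1 mL/hr × 2.3 hr = 101.43 mL → 101.43 mL × 38.7987 units/mL = 3935.352 units
Total = 14405.96 + 12248.75 + 3935.352 = 30590.06 units

30590 units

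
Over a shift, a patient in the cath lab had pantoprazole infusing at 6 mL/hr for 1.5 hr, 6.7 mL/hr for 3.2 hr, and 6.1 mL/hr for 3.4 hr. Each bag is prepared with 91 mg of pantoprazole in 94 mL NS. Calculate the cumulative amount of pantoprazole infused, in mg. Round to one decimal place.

Concentration = 91 mg ÷ 94 mL = 0.9680851 mg/mL
Stage 1: 6 mL/hr × 1.5 hr = 9 mL → 9 mL × 0.9680851 mg/mL = 8.712766 mg
Stage 2: 6.7 mL/hr × 3.2 hr = 21.44 mL → 21.44 mL × 0.9680851 mg/mL = 20.75574 mg
Stage 3: 6.1 mL/hr × 3.4 hr = 20.74 mL → 20.74 mL × 0.9680851 mg/mL = 20.07809 mg
Total = 8.712766 + 20.75574 + 20.07809 = 49.5466 mg

49.5 mg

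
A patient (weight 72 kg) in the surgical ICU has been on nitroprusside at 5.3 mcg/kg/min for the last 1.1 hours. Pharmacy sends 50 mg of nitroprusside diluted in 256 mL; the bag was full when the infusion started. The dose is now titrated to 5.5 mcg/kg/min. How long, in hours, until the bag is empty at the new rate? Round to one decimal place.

1.0 hours

Initial rate:
Dose = 5.3 mcg/kg/min × 72 kg = 381.6 mcg/min
381.6 mcg/min × 60 min/hr = 22896 mcg/hr
Concentration = 50 mg ÷ 256 mL = 0.1953125 mg/mL = 195.3125 mcg/mL
Rate = 22896 mcg/hr ÷ 195.3125 mcg/mL = 117.2275 mL/hr
Volume infused so far = 117.2275 mL/hr × 1.1 hr = 128.9503 mL
Volume remaining = 256 − 128.9503 = 127.0497 mL
New rate:
Dose = 5.5 mcg/kg/min × 72 kg = 396 mcg/min
396 mcg/min × 60 min/hr = 23760 mcg/hr
Rate = 23760 mcg/hr ÷ 195.3125 mcg/mL = 121.6512 mL/hr
Time remaining = 127.0497 mL ÷ 121.6512 mL/hr = 1.044377 hr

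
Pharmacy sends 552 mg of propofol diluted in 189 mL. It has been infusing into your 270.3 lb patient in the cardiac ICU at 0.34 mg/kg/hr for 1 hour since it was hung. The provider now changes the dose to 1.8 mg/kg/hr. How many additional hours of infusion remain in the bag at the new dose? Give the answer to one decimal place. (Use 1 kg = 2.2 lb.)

Initial rate:
Weight = 270.3 lb ÷ 2.2 lb/kg = 122.8636 kg
Dose = 0.34 mg/kg/hr × 122.8636 kg = 41.77364 mg/hr
Concentration = 552 mg ÷ 189 mL = 2.920635 mg/mL
Rate = 41.77364 mg/hr ÷ 2.920635 mg/mL = 14.30293 mL/hr
Volume infused so far = 14.30293 mL/hr × 1 hr = 14.30293 mL
Volume remaining = 189 − 14.30293 = 174.6971 mL
New rate:
Dose = 1.8 mg/kg/hr × 122.8636 kg = 221.1545 mg/hr
Rate = 221.1545 mg/hr ÷ 2.920635 mg/mL = 75.72139 mL/hr
Time remaining = 174.6971 mL ÷ 75.72139 mL/hr = 2.307103 hr

2.3 hours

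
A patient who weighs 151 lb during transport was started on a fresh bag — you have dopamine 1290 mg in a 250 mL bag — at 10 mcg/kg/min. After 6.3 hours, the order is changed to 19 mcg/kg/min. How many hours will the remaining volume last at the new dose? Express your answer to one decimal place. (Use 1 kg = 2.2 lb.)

13.2 hours

Initial rate:
Weight = 151 lb ÷ 2.2 lb/kg = 68.63636 kg
Dose = 10 mcg/kg/min × 68.63636 kg = 686.3636 mcg/min
686.3636 mcg/min × 60 min/hr = 41181.82 mcg/hr
Concentration = 1290 mg ÷ 250 mL = 5.16 mg/mL = 5160 mcg/mL
Rate = 41181.82 mcg/hr ÷ 5160 mcg/mL = 7.980973 mL/hr
Volume infused so far = 7.980973 mL/hr × 6.3 hr = 50.28013 mL
Volume remaining = 250 − 50.28013 = 199.7199 mL
New rate:
Dose = 19 mcg/kg/min × 68.63636 kg = 1304.091 mcg/min
1304.091 mcg/min × 60 min/hr = 78245.45 mcg/hr
Rate = 78245.45 mcg/hr ÷ 5160 mcg/mL = 15.16385 mL/hr
Time remaining = 199.7199 mL ÷ 15.16385 mL/hr = 13.17079 hr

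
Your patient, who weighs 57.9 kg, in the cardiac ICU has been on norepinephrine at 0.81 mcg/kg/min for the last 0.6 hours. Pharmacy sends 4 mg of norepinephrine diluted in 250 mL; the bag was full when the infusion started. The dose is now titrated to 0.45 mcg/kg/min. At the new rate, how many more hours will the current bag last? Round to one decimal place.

Initial rate:
Dose = 0.81 mcg/kg/min × 57.9 kg = 46.899 mcg/min
46.899 mcg/min × 60 min/hr = 2813.94 mcg/hr
Concentration = 4 mg ÷ 250 mL = 0.016 mg/mL = 16 mcg/mL
Rate = 2813.94 mcg/hr ÷ 16 mcg/mL = 175.8713 mL/hr
Volume infused so far = 175.8713 mL/hr × 0.6 hr = 105.5228 mL
Volume remaining = 250 − 105.5228 = 144.4772 mL
New rate:
Dose = 0.45 mcg/kg/min × 57.9 kg = 26.055 mcg/min
26.055 mcg/min × 60 min/hr = 1563.3 mcg/hr
Rate = 1563.3 mcg/hr ÷ 16 mcg/mL = 97.70625 mL/hr
Time remaining = 144.4772 mL ÷ 97.70625 mL/hr = 1.47869 hr

1.5 hours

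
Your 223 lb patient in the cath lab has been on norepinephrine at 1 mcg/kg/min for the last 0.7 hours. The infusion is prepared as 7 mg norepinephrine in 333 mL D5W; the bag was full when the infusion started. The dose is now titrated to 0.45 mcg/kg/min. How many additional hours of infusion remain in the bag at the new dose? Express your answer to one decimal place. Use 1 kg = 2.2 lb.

1.0 hours

Initial rate:
Weight = 223 lb ÷ 2.2 lb/kg = 101.3636 kg
Dose = 1 mcg/kg/min × 101.3636 kg = 101.3636 mcg/min
101.3636 mcg/min × 60 min/hr = 6081.818 mcg/hr
Concentration = 7 mg ÷ 333 mL = 0.02102102 mg/mL = 21.02102 mcg/mL
Rate = 6081.818 mcg/hr ÷ 21.02102 mcg/mL = 289.3208 mL/hr
Volume infused so far = 289.3208 mL/hr × 0.7 hr = 202.5245 mL
Volume remaining = 333 − 202.5245 = 130.4755 mL
New rate:
Dose = 0.45 mcg/kg/min × 101.3636 kg = 45.61364 mcg/min
45.61364 mcg/min × 60 min/hr = 2736.818 mcg/hr
Rate = 2736.818 mcg/hr ÷ 21.02102 mcg/mL = 130.1944 mL/hr
Time remaining = 130.4755 mL ÷ 130.1944 mL/hr = 1.002159 hr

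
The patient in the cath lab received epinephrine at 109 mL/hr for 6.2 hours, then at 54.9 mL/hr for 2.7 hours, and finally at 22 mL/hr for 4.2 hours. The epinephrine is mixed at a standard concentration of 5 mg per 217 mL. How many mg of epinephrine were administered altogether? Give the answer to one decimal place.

Concentration = 5 mg ÷ 217 mL = 0.02304147 mg/mL
Stage 1: 109 mL/hr × 6.2 hr = 675.8 mL → 675.8 mL × 0.02304147 mg/mL = 15.57143 mg
Stage 2: 54.9 mL/hr × 2.7 hr = 148.23 mL → 148.23 mL × 0.02304147 mg/mL = 3.415438 mg
Stage 3: 22 mL/hr × 4.2 hr = 92.4 mL → 92.4 mL × 0.02304147 mg/mL = 2.129032 mg
Total = 15.57143 + 3.415438 + 2.129032 = 21.1159 mg

21.1 mg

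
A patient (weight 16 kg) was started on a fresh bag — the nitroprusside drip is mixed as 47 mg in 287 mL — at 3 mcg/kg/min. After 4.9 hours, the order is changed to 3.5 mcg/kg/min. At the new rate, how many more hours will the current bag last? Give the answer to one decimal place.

Initial rate:
Dose = 3 mcg/kg/min × 16 kg = 48 mcg/min
48 mcg/min × 60 min/hr = 2880 mcg/hr
Concentration = 47 mg ÷ 287 mL = 0.1637631 mg/mL = 163.7631 mcg/mL
Rate = 2880 mcg/hr ÷ 163.7631 mcg/mL = 17.58638 mL/hr
Volume infused so far = 17.58638 mL/hr × 4.9 hr = 86.17328 mL
Volume remaining = 287 − 86.17328 = 200.8267 mL
New rate:
Dose = 3.5 mcg/kg/min × 16 kg = 56 mcg/min
56 mcg/min × 60 min/hr = 3360 mcg/hr
Rate = 3360 mcg/hr ÷ 163.7631 mcg/mL = 20.51745 mL/hr
Time remaining = 200.8267 mL ÷ 20.51745 mL/hr = 9.788095 hr

9.8 hours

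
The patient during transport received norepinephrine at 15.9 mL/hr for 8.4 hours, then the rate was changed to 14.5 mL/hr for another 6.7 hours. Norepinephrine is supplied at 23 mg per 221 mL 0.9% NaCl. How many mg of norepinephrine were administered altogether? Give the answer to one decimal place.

Concentration = 23 mg ÷ 221 mL = 0.1040724 mg/mL
Stage 1: 15.9 mL/hr × 8.4 hr = 133.56 mL → 133.56 mL × 0.1040724 mg/mL = 13.89991 mg
Stage 2: 14.5 mL/hr × 6.7 hr = 97.15 mL → 97.15 mL × 0.1040724 mg/mL = 10.11063 mg
Total = 13.89991 + 10.11063 = 24.01054 mg

24.0 mg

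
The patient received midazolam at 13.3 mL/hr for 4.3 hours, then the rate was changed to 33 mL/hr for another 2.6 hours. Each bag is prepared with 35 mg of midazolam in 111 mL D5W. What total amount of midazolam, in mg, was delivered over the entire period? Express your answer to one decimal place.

Concentration = 35 mg ÷ 111 mL = 0.3153153 mg/mL
Stage 1: 13.3 mL/hr × 4.3 hr = 57.19 mL → 57.19 mL × 0.3153153 mg/mL = 18.03288 mg
Stage 2: 33 mL/hr × 2.6 hr = 85.8 mL → 85.8 mL × 0.3153153 mg/mL = 27.05405 mg
Total = 18.03288 + 27.05405 = 45.08694 mg

45.1 mg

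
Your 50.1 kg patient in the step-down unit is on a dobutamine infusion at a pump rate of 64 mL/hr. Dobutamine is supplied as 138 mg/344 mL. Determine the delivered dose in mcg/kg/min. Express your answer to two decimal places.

8.54 mcg/kg/min

Concentration = 138 mg ÷ 344 mL = 0.4011628 mg/mL = 401.1628 mcg/mL
Drug rate = 64 mL/hr × 401.1628 mcg/mL = 25674.42 mcg/hr
25674.42 mcg/hr ÷ 60 min/hr = 427.907 mcg/min
427.907 mcg/min ÷ 50.1 kg = 8.541057 mcg/kg/min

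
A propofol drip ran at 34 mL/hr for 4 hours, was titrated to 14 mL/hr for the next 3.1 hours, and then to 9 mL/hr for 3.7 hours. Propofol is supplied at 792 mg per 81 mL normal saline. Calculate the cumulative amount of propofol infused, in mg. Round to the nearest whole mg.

Concentration = 792 mg ÷ 81 mL = 9.777778 mg/mL
Stage 1: 34 mL/hr × 4 hr = 136 mL → 136 mL × 9.777778 mg/mL = 1329.778 mg
Stage 2: 14 mL/hr × 3.1 hr = 43.4 mL → 43.4 mL × 9.777778 mg/mL = 424.3556 mg
Stage 3: 9 mL/hr × 3.7 hr = 33.3 mL → 33.3 mL × 9.777778 mg/mL = 325.6 mg
Total = 1329.778 + 424.3556 + 325.6 = 2079.733 mg

2080 mg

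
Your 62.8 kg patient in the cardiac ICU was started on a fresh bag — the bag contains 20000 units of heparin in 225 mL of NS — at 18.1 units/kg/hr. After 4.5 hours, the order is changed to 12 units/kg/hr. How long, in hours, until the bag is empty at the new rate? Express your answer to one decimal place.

19.8 hours

Initial rate:
Dose = 18.1 units/kg/hr × 62.8 kg = 1136.68 units/hr
Concentration = 20000 units ÷ 225 mL = 88.88889 units/mL
Rate = 1136.68 units/hr ÷ 88.88889 units/mL = 12.78765 mL/hr
Volume infused so far = 12.78765 mL/hr × 4.5 hr = 57.54443 mL
Volume remaining = 225 − 57.54443 = 167.4556 mL
New rate:
Dose = 12 units/kg/hr × 62.8 kg = 753.6 units/hr
Rate = 753.6 units/hr ÷ 88.88889 units/mL = 8.478 mL/hr
Time remaining = 167.4556 mL ÷ 8.478 mL/hr = 19.75178 hr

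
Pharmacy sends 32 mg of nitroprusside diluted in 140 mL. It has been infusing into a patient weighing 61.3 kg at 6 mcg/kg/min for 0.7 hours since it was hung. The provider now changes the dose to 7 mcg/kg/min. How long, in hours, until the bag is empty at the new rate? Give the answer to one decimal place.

Initial rate:
Dose = 6 mcg/kg/min × 61.3 kg = 367.8 mcg/min
367.8 mcg/min × 60 min/hr = 22068 mcg/hr
Concentration = 32 mg ÷ 140 mL = 0.2285714 mg/mL = 228.5714 mcg/mL
Rate = 22068 mcg/hr ÷ 228.5714 mcg/mL = 96.5475 mL/hr
Volume infused so far = 96.5475 mL/hr × 0.7 hr = 67.58325 mL
Volume remaining = 140 − 67.58325 = 72.41675 mL
New rate:
Dose = 7 mcg/kg/min × 61.3 kg = 429.1 mcg/min
429.1 mcg/min × 60 min/hr = 25746 mcg/hr
Rate = 25746 mcg/hr ÷ 228.5714 mcg/mL = 112.6387 mL/hr
Time remaining = 72.41675 mL ÷ 112.6387 mL/hr = 0.6429115 hr

0.6 hours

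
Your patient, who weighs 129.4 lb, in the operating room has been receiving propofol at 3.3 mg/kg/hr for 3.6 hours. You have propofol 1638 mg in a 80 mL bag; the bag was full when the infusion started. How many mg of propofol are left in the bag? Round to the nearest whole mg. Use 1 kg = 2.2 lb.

939 mg

Weight = 129.4 lb ÷ 2.2 lb/kg = 58.81818 kg
Dose = 3.3 mg/kg/hr × 58.81818 kg = 194.1 mg/hr
Concentration = 1638 mg ÷ 80 mL = 20.475 mg/mL
Rate = 194.1 mg/hr ÷ 20.475 mg/mL = 9.479853 mL/hr
Volume infused = 9.479853 mL/hr × 3.6 hr = 34.12747 mL
Volume remaining = 80 − 34.12747 = 45.87253 mL
Drug remaining = 45.87253 mL × 20.475 mg/mL = 939.24 mg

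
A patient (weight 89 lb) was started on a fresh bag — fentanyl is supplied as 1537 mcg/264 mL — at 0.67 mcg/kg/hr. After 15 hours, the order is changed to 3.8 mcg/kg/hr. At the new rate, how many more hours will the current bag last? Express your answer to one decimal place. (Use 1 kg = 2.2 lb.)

7.4 hours

Initial rate:
Weight = 89 lb ÷ 2.2 lb/kg = 40.45455 kg
Dose = 0.67 mcg/kg/hr × 40.45455 kg = 27.10455 mcg/hr
Concentration = 1537 mcg ÷ 264 mL = 5.82197 mcg/mL
Rate = 27.10455 mcg/hr ÷ 5.82197 mcg/mL = 4.655563 mL/hr
Volume infused so far = 4.655563 mL/hr × 15 hr = 69.83344 mL
Volume remaining = 264 − 69.83344 = 194.1666 mL
New rate:
Dose = 3.8 mcg/kg/hr × 40.45455 kg = 153.7273 mcg/hr
Rate = 153.7273 mcg/hr ÷ 5.82197 mcg/mL = 26.40468 mL/hr
Time remaining = 194.1666 mL ÷ 26.40468 mL/hr = 7.353489 hr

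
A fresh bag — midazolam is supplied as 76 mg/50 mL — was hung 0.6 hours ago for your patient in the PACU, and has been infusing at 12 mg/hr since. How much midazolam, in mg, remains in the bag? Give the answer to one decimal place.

68.8 mg

Concentration = 76 mg ÷ 50 mL = 1.52 mg/mL
Rate = 12 mg/hr ÷ 1.52 mg/mL = 7.894737 mL/hr
Volume infused = 7.894737 mL/hr × 0.6 hr = 4.736842 mL
Volume remaining = 50 − 4.736842 = 45.26316 mL
Drug remaining = 45.26316 mL × 1.52 mg/mL = 68.8 mg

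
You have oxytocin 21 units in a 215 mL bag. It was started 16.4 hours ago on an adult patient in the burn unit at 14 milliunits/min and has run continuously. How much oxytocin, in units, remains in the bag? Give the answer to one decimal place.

14 milliunits/min × 60 min/hr = 840 milliunits/hr
Concentration = 21 units ÷ 215 mL = 0.09767442 units/mL = 97.67442 milliunits/mL
Rate = 840 milliunits/hr ÷ 97.67442 milliunits/mL = 8.6 mL/hr
Volume infused = 8.6 mL/hr × 16.4 hr = 141.04 mL
Volume remaining = 215 − 141.04 = 73.96 mL
Drug remaining = 73.96 mL × 97.67442 milliunits/mL = 7224 milliunits = 7.224 units

7.2 units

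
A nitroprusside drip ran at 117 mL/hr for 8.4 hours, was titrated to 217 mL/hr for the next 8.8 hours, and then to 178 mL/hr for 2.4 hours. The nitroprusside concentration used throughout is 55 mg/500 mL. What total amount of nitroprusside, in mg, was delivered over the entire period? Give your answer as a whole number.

365 mg

Concentration = 55 mg ÷ 500 mL = 0.11 mg/mL
Stage 1: 117 mL/hr × 8.4 hr = 982.8 mL → 982.8 mL × 0.11 mg/mL = 108.108 mg
Stage 2: 217 mL/hr × 8.8 hr = 1909.6 mL → 1909.6 mL × 0.11 mg/mL = 210.056 mg
Stage 3: 178 mL/hr × 2.4 hr = 427.2 mL → 427.2 mL × 0.11 mg/mL = 46.992 mg
Total = 108.108 + 210.056 + 46.992 = 365.156 mg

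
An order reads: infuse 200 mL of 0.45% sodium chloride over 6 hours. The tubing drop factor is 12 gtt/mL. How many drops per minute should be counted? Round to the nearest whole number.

200 mL ÷ (6 hr × 60 = 360 min) = 0.5555556 mL/min
0.5555556 mL/min × 12 gtt/mL = 6.666667 gtt/min

7 gtt/min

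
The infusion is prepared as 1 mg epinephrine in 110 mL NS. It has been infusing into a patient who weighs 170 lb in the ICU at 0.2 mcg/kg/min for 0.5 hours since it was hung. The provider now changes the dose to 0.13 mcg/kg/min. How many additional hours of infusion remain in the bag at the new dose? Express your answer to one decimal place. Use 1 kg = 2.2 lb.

Initial rate:
Weight = 170 lb ÷ 2.2 lb/kg = 77.27273 kg
Dose = 0.2 mcg/kg/min × 77.27273 kg = 15.45455 mcg/min
15.45455 mcg/min × 60 min/hr = 927.2727 mcg/hr
Concentration = 1 mg ÷ 110 mL = 0.009090909 mg/mL = 9.090909 mcg/mL
Rate = 927.2727 mcg/hr ÷ 9.090909 mcg/mL = 102 mL/hr
Volume infused so far = 102 mL/hr × 0.5 hr = 51 mL
Volume remaining = 110 − 51 = 59 mL
New rate:
Dose = 0.13 mcg/kg/min × 77.27273 kg = 10.04545 mcg/min
10.04545 mcg/min × 60 min/hr = 602.7273 mcg/hr
Rate = 602.7273 mcg/hr ÷ 9.090909 mcg/mL = 66.3 mL/hr
Time remaining = 59 mL ÷ 66.3 mL/hr = 0.8898944 hr

0.9 hours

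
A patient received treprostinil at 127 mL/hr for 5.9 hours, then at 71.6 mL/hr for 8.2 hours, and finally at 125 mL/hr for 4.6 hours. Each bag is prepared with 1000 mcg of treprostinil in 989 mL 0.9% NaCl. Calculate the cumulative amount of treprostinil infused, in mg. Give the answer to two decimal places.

Concentration = 1000 mcg ÷ 989 mL = 1.011122 mcg/mL
Stage 1: 127 mL/hr × 5.9 hr = 749.3 mL → 749.3 mL × 1.011122 mcg/mL = 757.634 mcg
Stage 2: 71.6 mL/hr × 8.2 hr = 587.12 mL → 587.12 mL × 1.011122 mcg/mL = 593.6502 mcg
Stage 3: 125 mL/hr × 4.6 hr = 575 mL → 575 mL × 1.011122 mcg/mL = 581.3953 mcg
Total = 757.634 + 593.6502 + 581.3953 = 1932.679 mcg = 1.932679 mg

1.93 mg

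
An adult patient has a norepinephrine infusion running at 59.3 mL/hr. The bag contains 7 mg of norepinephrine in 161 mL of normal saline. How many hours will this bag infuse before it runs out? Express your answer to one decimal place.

Duration = 161 mL ÷ 59.3 mL/hr = 2.715008 hr

2.7 hours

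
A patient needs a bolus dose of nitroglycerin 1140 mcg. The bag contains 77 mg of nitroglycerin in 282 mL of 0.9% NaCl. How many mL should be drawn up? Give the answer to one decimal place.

4.2 mL

Concentration = 77 mg ÷ 282 mL = 0.2730496 mg/mL = 273.0496 mcg/mL
Volume = 1140 mcg ÷ 273.0496 mcg/mL = 4.175065 mL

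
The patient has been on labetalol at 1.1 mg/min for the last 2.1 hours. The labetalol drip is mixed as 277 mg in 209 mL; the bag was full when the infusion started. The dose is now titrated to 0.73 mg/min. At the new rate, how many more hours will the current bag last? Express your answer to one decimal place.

3.2 hours

Initial rate:
1.1 mg/min × 60 min/hr = 66 mg/hr
Concentration = 277 mg ÷ 209 mL = 1.325359 mg/mL
Rate = 66 mg/hr ÷ 1.325359 mg/mL = 49.79783 mL/hr
Volume infused so far = 49.79783 mL/hr × 2.1 hr = 104.5755 mL
Volume remaining = 209 − 104.5755 = 104.4245 mL
New rate:
0.73 mg/min × 60 min/hr = 43.8 mg/hr
Rate = 43.8 mg/hr ÷ 1.325359 mg/mL = 33.04765 mL/hr
Time remaining = 104.4245 mL ÷ 33.04765 mL/hr = 3.159817 hr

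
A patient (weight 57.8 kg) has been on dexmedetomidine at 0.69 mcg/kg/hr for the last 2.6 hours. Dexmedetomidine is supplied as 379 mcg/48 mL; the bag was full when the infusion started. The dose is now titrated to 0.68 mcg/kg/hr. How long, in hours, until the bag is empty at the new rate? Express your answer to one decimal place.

7.0 hours

Initial rate:
Dose = 0.69 mcg/kg/hr × 57.8 kg = 39.882 mcg/hr
Concentration = 379 mcg ÷ 48 mL = 7.895833 mcg/mL
Rate = 39.882 mcg/hr ÷ 7.895833 mcg/mL = 5.051018 mL/hr
Volume infused so far = 5.051018 mL/hr × 2.6 hr = 13.13265 mL
Volume remaining = 48 − 13.13265 = 34.86735 mL
New rate:
Dose = 0.68 mcg/kg/hr × 57.8 kg = 39.304 mcg/hr
Rate = 39.304 mcg/hr ÷ 7.895833 mcg/mL = 4.977815 mL/hr
Time remaining = 34.86735 mL ÷ 4.977815 mL/hr = 7.004549 hr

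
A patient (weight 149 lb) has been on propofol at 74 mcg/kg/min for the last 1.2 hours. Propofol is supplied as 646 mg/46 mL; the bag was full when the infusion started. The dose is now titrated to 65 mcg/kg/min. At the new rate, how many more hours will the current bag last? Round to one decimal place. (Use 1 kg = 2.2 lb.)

1.1 hours

Initial rate:
Weight = 149 lb ÷ 2.2 lb/kg = 67.72727 kg
Dose = 74 mcg/kg/min × 67.72727 kg = 5011.818 mcg/min
5011.818 mcg/min × 60 min/hr = 300709.1 mcg/hr
Concentration = 646 mg ÷ 46 mL = 14.04348 mg/mL = 14043.48 mcg/mL
Rate = 300709.1 mcg/hr ÷ 14043.48 mcg/mL = 21.41272 mL/hr
Volume infused so far = 21.41272 mL/hr × 1.2 hr = 25.69527 mL
Volume remaining = 46 − 25.69527 = 20.30473 mL
New rate:
Dose = 65 mcg/kg/min × 67.72727 kg = 4402.273 mcg/min
4402.273 mcg/min × 60 min/hr = 264136.4 mcg/hr
Rate = 264136.4 mcg/hr ÷ 14043.48 mcg/mL = 18.80847 mL/hr
Time remaining = 20.30473 mL ÷ 18.80847 mL/hr = 1.079553 hr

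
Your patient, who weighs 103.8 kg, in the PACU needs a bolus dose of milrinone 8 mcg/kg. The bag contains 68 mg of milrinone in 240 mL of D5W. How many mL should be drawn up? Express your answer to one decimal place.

Dose = 8 mcg/kg × 103.8 kg = 830.4 mcg
Concentration = 68 mg ÷ 240 mL = 0.2833333 mg/mL = 283.3333 mcg/mL
Volume = 830.4 mcg ÷ 283.3333 mcg/mL = 2.930824 mL

2.9 mL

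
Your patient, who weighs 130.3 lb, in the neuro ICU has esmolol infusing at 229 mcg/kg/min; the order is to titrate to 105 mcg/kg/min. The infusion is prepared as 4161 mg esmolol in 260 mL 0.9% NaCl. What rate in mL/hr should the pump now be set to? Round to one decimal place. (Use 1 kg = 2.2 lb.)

23.3 mL/hr

Weight = 130.3 lb ÷ 2.2 lb/kg = 59.22727 kg
Dose = 105 mcg/kg/min × 59.22727 kg = 6218.864 mcg/min
6218.864 mcg/min × 60 min/hr = 373131.8 mcg/hr
Concentration = 4161 mg ÷ 260 mL = 16.00385 mg/mL = 16003.85 mcg/mL
Rate = 373131.8 mcg/hr ÷ 16003.85 mcg/mL = 23.31513 mL/hr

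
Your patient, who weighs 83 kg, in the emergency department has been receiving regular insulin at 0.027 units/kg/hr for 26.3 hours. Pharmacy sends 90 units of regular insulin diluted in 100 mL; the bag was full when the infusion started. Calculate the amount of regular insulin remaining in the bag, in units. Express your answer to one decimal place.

Dose = 0.027 units/kg/hr × 83 kg = 2.241 units/hr
Concentration = 90 units ÷ 100 mL = 0.9 units/mL
Rate = 2.241 units/hr ÷ 0.9 units/mL = 2.49 mL/hr
Volume infused = 2.49 mL/hr × 26.3 hr = 65.487 mL
Volume remaining = 100 − 65.487 = 34.513 mL
Drug remaining = 34.513 mL × 0.9 units/mL = 31.0617 units

31.1 units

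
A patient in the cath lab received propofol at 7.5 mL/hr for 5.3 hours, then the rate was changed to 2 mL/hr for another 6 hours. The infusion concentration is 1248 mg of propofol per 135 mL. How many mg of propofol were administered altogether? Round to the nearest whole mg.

Concentration = 1248 mg ÷ 135 mL = 9.244444 mg/mL
Stage 1: 7.5 mL/hr × 5.3 hr = 39.75 mL → 39.75 mL × 9.244444 mg/mL = 367.4667 mg
Stage 2: 2 mL/hr × 6 hr = 12 mL → 12 mL × 9.244444 mg/mL = 110.9333 mg
Total = 367.4667 + 110.9333 = 478.4 mg

478 mg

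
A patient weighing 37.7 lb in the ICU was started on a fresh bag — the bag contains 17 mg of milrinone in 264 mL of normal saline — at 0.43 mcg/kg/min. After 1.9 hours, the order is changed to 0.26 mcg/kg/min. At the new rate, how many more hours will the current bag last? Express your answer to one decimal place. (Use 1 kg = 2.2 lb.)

60.5 hours

Initial rate:
Weight = 37.7 lb ÷ 2.2 lb/kg = 17.13636 kg
Dose = 0.43 mcg/kg/min × 17.13636 kg = 7.368636 mcg/min
7.368636 mcg/min × 60 min/hr = 442.1182 mcg/hr
Concentration = 17 mg ÷ 264 mL = 0.06439394 mg/mL = 64.39394 mcg/mL
Rate = 442.1182 mcg/hr ÷ 64.39394 mcg/mL = 6.865835 mL/hr
Volume infused so far = 6.865835 mL/hr × 1.9 hr = 13.04509 mL
Volume remaining = 264 − 13.04509 = 250.9549 mL
New rate:
Dose = 0.26 mcg/kg/min × 17.13636 kg = 4.455455 mcg/min
4.455455 mcg/min × 60 min/hr = 267.3273 mcg/hr
Rate = 267.3273 mcg/hr ÷ 64.39394 mcg/mL = 4.151435 mL/hr
Time remaining = 250.9549 mL ÷ 4.151435 mL/hr = 60.45016 hr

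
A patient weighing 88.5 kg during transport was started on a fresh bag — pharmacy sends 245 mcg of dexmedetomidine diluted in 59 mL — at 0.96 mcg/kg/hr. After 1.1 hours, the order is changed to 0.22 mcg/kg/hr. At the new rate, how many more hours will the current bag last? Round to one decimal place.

7.8 hours

Initial rate:
Dose = 0.96 mcg/kg/hr × 88.5 kg = 84.96 mcg/hr
Concentration = 245 mcg ÷ 59 mL = 4.152542 mcg/mL
Rate = 84.96 mcg/hr ÷ 4.152542 mcg/mL = 20.45976 mL/hr
Volume infused so far = 20.45976 mL/hr × 1.1 hr = 22.50573 mL
Volume remaining = 59 − 22.50573 = 36.49427 mL
New rate:
Dose = 0.22 mcg/kg/hr × 88.5 kg = 19.47 mcg/hr
Rate = 19.47 mcg/hr ÷ 4.152542 mcg/mL = 4.688694 mL/hr
Time remaining = 36.49427 mL ÷ 4.688694 mL/hr = 7.783462 hr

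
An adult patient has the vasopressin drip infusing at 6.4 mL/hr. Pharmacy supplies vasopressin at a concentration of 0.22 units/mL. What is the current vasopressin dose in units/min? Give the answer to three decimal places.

Drug rate = 6.4 mL/hr × 0.22 units/mL = 1.408 units/hr
1.408 units/hr ÷ 60 min/hr = 0.02346667 units/min

0.023 units/min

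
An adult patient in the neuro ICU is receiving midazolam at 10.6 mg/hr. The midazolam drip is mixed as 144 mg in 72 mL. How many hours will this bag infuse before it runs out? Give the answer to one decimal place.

Concentration = 144 mg ÷ 72 mL = 2 mg/mL
Rate = 10.6 mg/hr ÷ 2 mg/mL = 5.3 mL/hr
Duration = 72 mL ÷ 5.3 mL/hr = 13.58491 hr

13.6 hours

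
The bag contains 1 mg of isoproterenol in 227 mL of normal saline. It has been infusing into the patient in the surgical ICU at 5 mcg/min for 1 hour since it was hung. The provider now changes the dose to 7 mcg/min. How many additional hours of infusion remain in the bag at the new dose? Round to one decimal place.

Initial rate:
5 mcg/min × 60 min/hr = 300 mcg/hr
Concentration = 1 mg ÷ 227 mL = 0.004405286 mg/mL = 4.405286 mcg/mL
Rate = 300 mcg/hr ÷ 4.405286 mcg/mL = 68.1 mL/hr
Volume infused so far = 68.1 mL/hr × 1 hr = 68.1 mL
Volume remaining = 227 − 68.1 = 158.9 mL
New rate:
7 mcg/min × 60 min/hr = 420 mcg/hr
Rate = 420 mcg/hr ÷ 4.405286 mcg/mL = 95.34 mL/hr
Time remaining = 158.9 mL ÷ 95.34 mL/hr = 1.666667 hr

1.7 hours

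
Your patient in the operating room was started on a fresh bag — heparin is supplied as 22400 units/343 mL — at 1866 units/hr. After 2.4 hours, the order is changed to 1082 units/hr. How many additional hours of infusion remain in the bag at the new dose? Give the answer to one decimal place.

Initial rate:
Concentration = 22400 units ÷ 343 mL = 65.30612 units/mL
Rate = 1866 units/hr ÷ 65.30612 units/mL = 28.57313 mL/hr
Volume infused so far = 28.57313 mL/hr × 2.4 hr = 68.5755 mL
Volume remaining = 343 − 68.5755 = 274.4245 mL
New rate:
Rate = 1082 units/hr ÷ 65.30612 units/mL = 16.56812 mL/hr
Time remaining = 274.4245 mL ÷ 16.56812 mL/hr = 16.5634 hr

16.6 hours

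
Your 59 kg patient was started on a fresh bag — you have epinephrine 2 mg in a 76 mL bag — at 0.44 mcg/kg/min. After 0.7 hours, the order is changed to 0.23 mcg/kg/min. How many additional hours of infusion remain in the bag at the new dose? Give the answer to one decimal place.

1.1 hours

Initial rate:
Dose = 0.44 mcg/kg/min × 59 kg = 25.96 mcg/min
25.96 mcg/min × 60 min/hr = 1557.6 mcg/hr
Concentration = 2 mg ÷ 76 mL = 0.02631579 mg/mL = 26.31579 mcg/mL
Rate = 1557.6 mcg/hr ÷ 26.31579 mcg/mL = 59.1888 mL/hr
Volume infused so far = 59.1888 mL/hr × 0.7 hr = 41.43216 mL
Volume remaining = 76 − 41.43216 = 34.56784 mL
New rate:
Dose = 0.23 mcg/kg/min × 59 kg = 13.57 mcg/min
13.57 mcg/min × 60 min/hr = 814.2 mcg/hr
Rate = 814.2 mcg/hr ÷ 26.31579 mcg/mL = 30.9396 mL/hr
Time remaining = 34.56784 mL ÷ 30.9396 mL/hr = 1.117268 hr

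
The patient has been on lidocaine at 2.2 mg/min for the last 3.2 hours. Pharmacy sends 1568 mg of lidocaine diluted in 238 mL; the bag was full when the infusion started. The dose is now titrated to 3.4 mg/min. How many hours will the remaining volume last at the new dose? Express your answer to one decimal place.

5.6 hours

Initial rate:
2.2 mg/min × 60 min/hr = 132 mg/hr
Concentration = 1568 mg ÷ 238 mL = 6.588235 mg/mL
Rate = 132 mg/hr ÷ 6.588235 mg/mL = 20.03571 mL/hr
Volume infused so far = 20.03571 mL/hr × 3.2 hr = 64.11429 mL
Volume remaining = 238 − 64.11429 = 173.8857 mL
New rate:
3.4 mg/min × 60 min/hr = 204 mg/hr
Rate = 204 mg/hr ÷ 6.588235 mg/mL = 30.96429 mL/hr
Time remaining = 173.8857 mL ÷ 30.96429 mL/hr = 5.615686 hr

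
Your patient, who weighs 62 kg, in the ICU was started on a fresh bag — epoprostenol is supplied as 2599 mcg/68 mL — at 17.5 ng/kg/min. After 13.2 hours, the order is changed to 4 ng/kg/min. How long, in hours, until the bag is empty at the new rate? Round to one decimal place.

116.9 hours

Initial rate:
Dose = 17.5 ng/kg/min × 62 kg = 1085 ng/min
1085 ng/min × 60 min/hr = 65100 ng/hr
Concentration = 2599 mcg ÷ 68 mL = 38.22059 mcg/mL = 38220.59 ng/mL
Rate = 65100 ng/hr ÷ 38220.59 ng/mL = 1.70327 mL/hr
Volume infused so far = 1.70327 mL/hr × 13.2 hr = 22.48317 mL
Volume remaining = 68 − 22.48317 = 45.51683 mL
New rate:
Dose = 4 ng/kg/min × 62 kg = 248 ng/min
248 ng/min × 60 min/hr = 14880 ng/hr
Rate = 14880 ng/hr ÷ 38220.59 ng/mL = 0.389319 mL/hr
Time remaining = 45.51683 mL ÷ 0.389319 mL/hr = 116.914 hr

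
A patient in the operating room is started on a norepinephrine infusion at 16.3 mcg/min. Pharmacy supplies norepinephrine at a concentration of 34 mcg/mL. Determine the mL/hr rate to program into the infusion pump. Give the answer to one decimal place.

16.3 mcg/min × 60 min/hr = 978 mcg/hr
Rate = 978 mcg/hr ÷ 34 mcg/mL = 28.76471 mL/hr

28.8 mL/hr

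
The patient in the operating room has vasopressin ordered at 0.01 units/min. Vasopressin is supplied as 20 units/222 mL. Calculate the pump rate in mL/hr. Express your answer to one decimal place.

0.01 units/min × 60 min/hr = 0.6 units/hr
Concentration = 20 units ÷ 222 mL = 0.09009009 units/mL
Rate = 0.6 units/hr ÷ 0.09009009 units/mL = 6.66 mL/hr

6.7 mL/hr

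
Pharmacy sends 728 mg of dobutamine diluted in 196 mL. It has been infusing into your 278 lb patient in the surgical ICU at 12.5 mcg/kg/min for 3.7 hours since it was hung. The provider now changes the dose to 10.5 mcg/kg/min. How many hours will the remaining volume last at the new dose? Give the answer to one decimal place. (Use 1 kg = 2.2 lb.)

4.7 hours

Initial rate:
Weight = 278 lb ÷ 2.2 lb/kg = 126.3636 kg
Dose = 12.5 mcg/kg/min × 126.3636 kg = 1579.545 mcg/min
1579.545 mcg/min × 60 min/hr = 94772.73 mcg/hr
Concentration = 728 mg ÷ 196 mL = 3.714286 mg/mL = 3714.286 mcg/mL
Rate = 94772.73 mcg/hr ÷ 3714.286 mcg/mL = 25.51573 mL/hr
Volume infused so far = 25.51573 mL/hr × 3.7 hr = 94.40822 mL
Volume remaining = 196 − 94.40822 = 101.5918 mL
New rate:
Dose = 10.5 mcg/kg/min × 126.3636 kg = 1326.818 mcg/min
1326.818 mcg/min × 60 min/hr = 79609.09 mcg/hr
Rate = 79609.09 mcg/hr ÷ 3714.286 mcg/mL = 21.43322 mL/hr
Time remaining = 101.5918 mL ÷ 21.43322 mL/hr = 4.739922 hr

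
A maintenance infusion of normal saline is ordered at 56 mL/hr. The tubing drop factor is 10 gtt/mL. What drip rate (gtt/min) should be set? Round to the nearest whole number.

9 gtt/min

56 mL/hr ÷ 60 min/hr = 0.9333333 mL/min
0.9333333 mL/min × 10 gtt/mL = 9.333333 gtt/min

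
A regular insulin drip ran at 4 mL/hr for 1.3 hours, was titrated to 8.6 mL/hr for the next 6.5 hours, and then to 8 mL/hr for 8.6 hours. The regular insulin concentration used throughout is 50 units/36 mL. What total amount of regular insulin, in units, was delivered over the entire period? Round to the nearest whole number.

180 units

Concentration = 50 units ÷ 36 mL = 1.388889 units/mL
Stage 1: 4 mL/hr × 1.3 hr = 5.2 mL → 5.2 mL × 1.388889 units/mL = 7.222222 units
Stage 2: 8.6 mL/hr × 6.5 hr = 55.9 mL → 55.9 mL × 1.388889 units/mL = 77.63889 units
Stage 3: 8 mL/hr × 8.6 hr = 68.8 mL → 68.8 mL × 1.388889 units/mL = 95.55556 units
Total = 7.222222 + 77.63889 + 95.55556 = 180.4167 units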